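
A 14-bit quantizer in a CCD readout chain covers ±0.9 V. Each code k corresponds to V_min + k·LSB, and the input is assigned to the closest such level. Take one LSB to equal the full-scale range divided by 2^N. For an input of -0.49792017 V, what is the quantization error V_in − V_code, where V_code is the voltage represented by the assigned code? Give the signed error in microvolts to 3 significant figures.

−19.8 µV

Range = 0.9 − (-0.9) = 1.8 V. LSB = 1.8 V / 2^14 ≈ 109.9 µV.
(-0.49792017 − (-0.9)) / LSB = 0.40207983 × 16384/1.8 = 3659.8200. Nearest integer: k = 3660.
V_code = V_min + k × range/2^14 = -0.9 + 3660 × 1.8/16384 = -0.49790039063 V.
e = -0.49792017 − (-0.49790039063) = −19.8 µV.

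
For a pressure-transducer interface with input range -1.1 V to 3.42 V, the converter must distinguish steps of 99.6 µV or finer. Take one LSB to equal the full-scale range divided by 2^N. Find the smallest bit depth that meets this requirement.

Range = 3.42 − (-1.1) = 4.52 V.
4.52 V / 99.6 µV = 45380. Since 2^15 = 32768 and 2^16 = 65536, N = 16.

16 bits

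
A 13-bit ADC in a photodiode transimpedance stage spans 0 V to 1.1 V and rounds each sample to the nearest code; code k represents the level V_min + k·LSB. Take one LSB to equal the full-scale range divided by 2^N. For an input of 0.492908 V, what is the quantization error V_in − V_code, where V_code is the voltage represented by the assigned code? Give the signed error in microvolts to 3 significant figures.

−24.1 µV

Full-scale range = 1.1 V. LSB = 1.1 V / 2^13 ≈ 134.3 µV.
(V_in − V_min)/LSB = (0.492908 − (0)) × 8192/1.1 = 3670.8203 → nearest code k = 3671.
V_code = 0 + (3671/8192) × 1.1 = 0.4929321289 V.
e = 0.492908 − (0.4929321289) = −24.1 µV.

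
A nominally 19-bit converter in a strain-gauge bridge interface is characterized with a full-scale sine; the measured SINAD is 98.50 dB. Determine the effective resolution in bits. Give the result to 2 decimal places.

16.07 bits

Inverting SNR = 6.02 N + 1.76: N_eff = (98.50 − 1.76)/6.02 = 16.0698.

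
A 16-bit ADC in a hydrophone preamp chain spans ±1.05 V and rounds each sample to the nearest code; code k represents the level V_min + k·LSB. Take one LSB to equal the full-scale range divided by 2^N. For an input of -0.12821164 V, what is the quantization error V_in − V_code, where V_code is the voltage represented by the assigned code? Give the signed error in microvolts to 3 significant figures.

Span: 1.05 V − (-1.05 V) = 2.1 V. LSB = 2.1 V / 2^16 ≈ 32.04 µV.
(-0.12821164 − (-1.05)) / LSB = 0.92178836 × 65536/2.1 = 28766.8200. Nearest integer: k = 28767.
Reconstructed level: -1.05 + 28767 × 2.1/65536 V = -0.12820587158 V.
e = -0.12821164 − (-0.12820587158) = −5.77 µV.

−5.77 µV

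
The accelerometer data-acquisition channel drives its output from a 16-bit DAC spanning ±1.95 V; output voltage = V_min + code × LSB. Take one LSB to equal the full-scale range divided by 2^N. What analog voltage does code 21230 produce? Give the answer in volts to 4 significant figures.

Span: 1.95 V − (-1.95 V) = 3.9 V. LSB = 3.9 V / 2^16.
Output = V_min + (21230/65536) × range = -1.95 + 0.323944 × 3.9 V
      = -1.95 V + 1.26338 V = -0.686618 V.

-0.6866 V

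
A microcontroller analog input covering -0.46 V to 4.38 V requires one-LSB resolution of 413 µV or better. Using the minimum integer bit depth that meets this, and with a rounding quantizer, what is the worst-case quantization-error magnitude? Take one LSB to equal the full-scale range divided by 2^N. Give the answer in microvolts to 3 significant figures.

Range = 4.38 − (-0.46) = 4.84 V.
4.84 V / 413 µV = 11720. Since 2^13 = 8192 and 2^14 = 16384, N = 14.
LSB = 4.84 V ÷ 2^14 = 4.84/16384 V = 295.41 µV.
Max error for round-to-nearest is LSB/2 = 148 µV.

148 µV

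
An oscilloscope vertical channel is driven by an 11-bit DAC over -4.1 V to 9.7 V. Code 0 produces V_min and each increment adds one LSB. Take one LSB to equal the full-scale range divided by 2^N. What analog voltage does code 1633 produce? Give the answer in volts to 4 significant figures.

Range = 9.7 − (-4.1) = 13.8 V. LSB = 13.8 V / 2^11.
V_out = V_min + code × LSB = -4.1 V + 1633 × 13.8 V / 2048
      = -4.1 V + 11.0036 V = 6.90361 V.

6.904 V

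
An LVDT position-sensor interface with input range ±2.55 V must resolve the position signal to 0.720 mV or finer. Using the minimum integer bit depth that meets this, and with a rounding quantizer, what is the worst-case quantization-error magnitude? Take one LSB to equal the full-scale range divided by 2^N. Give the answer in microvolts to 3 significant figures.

311 µV

The full-scale span is 2.55 − (-2.55) = 5.1 V.
Need 2^N ≥ 5.1 V / 0.720 mV = 7083 → N_min = 13.
Step size = 5.1/8192 V = 0.62256 mV.
Half an LSB is 311 µV.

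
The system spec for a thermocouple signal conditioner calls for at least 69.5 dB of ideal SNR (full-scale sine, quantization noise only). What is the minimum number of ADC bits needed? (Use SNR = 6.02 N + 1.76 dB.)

12 bits

N ≥ (69.5 − 1.76)/6.02 = 11.252 → N_min = 12.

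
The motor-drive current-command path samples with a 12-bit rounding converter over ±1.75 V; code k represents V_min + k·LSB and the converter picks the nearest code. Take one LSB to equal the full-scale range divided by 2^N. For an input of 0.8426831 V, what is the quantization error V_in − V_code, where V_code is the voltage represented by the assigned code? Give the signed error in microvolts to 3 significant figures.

+154 µV

The full-scale span is 1.75 − (-1.75) = 3.5 V. LSB = 3.5 V / 2^12 ≈ 0.8545 mV.
(0.8426831 − (-1.75)) / LSB = 2.5926831 × 4096/3.5 = 3034.1800. Nearest integer: k = 3034.
V_code = V_min + k × range/2^12 = -1.75 + 3034 × 3.5/4096 = 0.8425292969 V.
Error = V_in − V_code = 0.8426831 − (0.8425292969) = +154 µV.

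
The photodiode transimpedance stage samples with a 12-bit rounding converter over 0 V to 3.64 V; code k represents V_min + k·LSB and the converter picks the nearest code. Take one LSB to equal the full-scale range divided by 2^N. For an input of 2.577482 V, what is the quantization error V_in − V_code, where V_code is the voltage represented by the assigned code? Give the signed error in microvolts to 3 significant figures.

Full-scale range = 3.64 V. LSB = 3.64 V / 2^12 ≈ 0.8887 mV.
(V_in − V_min)/LSB = (2.577482 − (0)) × 4096/3.64 = 2900.3753 → nearest code k = 2900.
V_code = V_min + k × range/2^12 = 0 + 2900 × 3.64/4096 = 2.577148438 V.
e = 2.577482 − (2.577148438) = +334 µV.

+334 µV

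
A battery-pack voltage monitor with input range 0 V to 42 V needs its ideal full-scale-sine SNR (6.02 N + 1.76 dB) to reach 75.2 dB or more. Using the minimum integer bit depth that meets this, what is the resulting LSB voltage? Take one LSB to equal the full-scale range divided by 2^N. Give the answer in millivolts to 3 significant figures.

Range is 42 V.
Solving 6.02 N ≥ 75.2 − 1.76: N ≥ 12.199. Round up → N = 13.
One LSB is 42 V / 8192 = 5.13 mV.

5.13 mV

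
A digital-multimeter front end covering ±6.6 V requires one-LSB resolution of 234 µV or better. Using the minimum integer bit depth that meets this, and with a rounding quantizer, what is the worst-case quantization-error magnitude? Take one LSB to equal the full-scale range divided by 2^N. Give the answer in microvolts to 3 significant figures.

101 µV

Span: 6.6 V − (-6.6 V) = 13.2 V.
13.2 V / 234 µV = 56410. Since 2^15 = 32768 and 2^16 = 65536, N = 16.
LSB = 13.2 V ÷ 2^16 = 13.2/65536 V = 201.42 µV.
Max error for round-to-nearest is LSB/2 = 101 µV.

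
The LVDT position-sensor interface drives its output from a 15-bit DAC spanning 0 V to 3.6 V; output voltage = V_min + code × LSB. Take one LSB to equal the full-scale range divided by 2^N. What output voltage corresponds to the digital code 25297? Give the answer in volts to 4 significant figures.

2.779 V

Full-scale range = 3.6 V. LSB = 3.6 V / 2^15.
Output = V_min + (25297/32768) × range = 0 + 0.772003 × 3.6 V
      = 0 V + 2.77921 V = 2.77921 V.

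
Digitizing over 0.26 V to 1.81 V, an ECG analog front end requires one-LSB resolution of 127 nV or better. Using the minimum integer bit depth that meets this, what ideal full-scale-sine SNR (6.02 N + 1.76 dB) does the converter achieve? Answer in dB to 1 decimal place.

146.2 dB

The full-scale span is 1.81 − (0.26) = 1.55 V.
1.55 V / 127 nV = 1.220e7. Since 2^23 = 8388608 and 2^24 = 16777216, N = 24.
SNR = 6.02 × 24 + 1.76 = 146.24 dB.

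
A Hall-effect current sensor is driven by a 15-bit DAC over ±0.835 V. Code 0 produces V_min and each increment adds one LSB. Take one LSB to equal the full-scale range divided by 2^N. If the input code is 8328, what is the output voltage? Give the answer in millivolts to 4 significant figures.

Range = 0.835 − (-0.835) = 1.67 V. LSB = 1.67 V / 2^15.
V_out = -0.835 + 8328 × (1.67/32768) V
      = -0.835 V + 0.424431 V = -0.410569 V.

-410.6 mV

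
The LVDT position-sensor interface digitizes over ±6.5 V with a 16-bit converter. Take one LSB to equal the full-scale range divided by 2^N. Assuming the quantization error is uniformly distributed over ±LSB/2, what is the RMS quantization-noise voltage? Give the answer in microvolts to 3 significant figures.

57.3 µV

Full-scale range = 6.5 V − (-6.5 V) = 13 V.
One LSB is 13 V / 65536 = 198.36 µV.
σ_q = LSB/√12 = 198.36 µV/3.4641 = 57.3 µV.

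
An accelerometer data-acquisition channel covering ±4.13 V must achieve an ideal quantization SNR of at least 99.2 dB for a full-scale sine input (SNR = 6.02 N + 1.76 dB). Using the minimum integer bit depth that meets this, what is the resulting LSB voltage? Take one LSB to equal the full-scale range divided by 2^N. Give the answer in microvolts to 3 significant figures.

63.0 µV

The full-scale span is 4.13 − (-4.13) = 8.26 V.
Required N = ⌈(99.2 − 1.76)/6.02⌉ = ⌈16.186⌉ = 17.
LSB = 8.26 V / 2^17 = 63.0 µV.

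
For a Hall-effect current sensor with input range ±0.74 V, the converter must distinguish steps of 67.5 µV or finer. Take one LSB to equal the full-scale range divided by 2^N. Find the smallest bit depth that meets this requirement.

Full-scale range = 0.74 V − (-0.74 V) = 1.48 V.
1.48 V / 67.5 µV = 21930. Since 2^14 = 16384 and 2^15 = 32768, N = 15.

15 bits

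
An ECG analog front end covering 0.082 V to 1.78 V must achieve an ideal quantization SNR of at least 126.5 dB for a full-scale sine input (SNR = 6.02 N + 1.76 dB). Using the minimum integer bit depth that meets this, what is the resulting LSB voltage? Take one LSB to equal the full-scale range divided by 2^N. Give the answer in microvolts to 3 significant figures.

The full-scale span is 1.78 − (0.082) = 1.698 V.
Required N = ⌈(126.5 − 1.76)/6.02⌉ = ⌈20.721⌉ = 21.
LSB = 1.698 V ÷ 2^21 = 1.698/2097152 V = 0.810 µV.

0.810 µV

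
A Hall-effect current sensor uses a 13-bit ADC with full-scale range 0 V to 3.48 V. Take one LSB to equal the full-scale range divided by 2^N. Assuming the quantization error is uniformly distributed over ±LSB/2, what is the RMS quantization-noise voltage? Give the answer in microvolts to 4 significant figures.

122.6 µV

Full-scale range = 3.48 V.
LSB = 3.48 V ÷ 2^13 = 3.48/8192 V = 424.805 µV.
σ_q = LSB/√12 = 424.805 µV/3.4641 = 122.6 µV.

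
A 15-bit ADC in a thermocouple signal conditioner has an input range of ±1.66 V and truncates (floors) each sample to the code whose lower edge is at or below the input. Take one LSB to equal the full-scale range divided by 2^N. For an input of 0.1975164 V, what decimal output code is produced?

The full-scale span is 1.66 − (-1.66) = 3.32 V. LSB = 3.32 V / 2^15 ≈ 101.3 µV.
V_in − V_min = 0.1975164 − (-1.66) = 1.8575164 V.
Divide by LSB: 1.8575164 × 32768/3.32 = 18333.4631.
Truncating gives code 18333.

18333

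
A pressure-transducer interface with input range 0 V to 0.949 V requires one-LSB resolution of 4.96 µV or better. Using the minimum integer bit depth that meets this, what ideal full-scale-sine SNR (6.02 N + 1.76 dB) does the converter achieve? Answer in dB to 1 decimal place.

110.1 dB

Span = 0.949 V.
0.949 V / 4.96 µV = 191300. Since 2^17 = 131072 and 2^18 = 262144, N = 18.
Ideal SNR at N = 18: 6.02·18 + 1.76 = 110.1 dB.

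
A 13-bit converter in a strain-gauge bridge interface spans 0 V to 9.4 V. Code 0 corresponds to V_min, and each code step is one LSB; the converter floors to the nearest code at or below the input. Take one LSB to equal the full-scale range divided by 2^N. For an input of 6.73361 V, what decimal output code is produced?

5868

Range is 9.4 V. LSB = 9.4 V / 2^13 ≈ 1.147 mV.
(V_in − V_min) × 2^13/range = (6.73361 − (0)) × 8192/9.4 = 5868.269.
Floor → code = 5868.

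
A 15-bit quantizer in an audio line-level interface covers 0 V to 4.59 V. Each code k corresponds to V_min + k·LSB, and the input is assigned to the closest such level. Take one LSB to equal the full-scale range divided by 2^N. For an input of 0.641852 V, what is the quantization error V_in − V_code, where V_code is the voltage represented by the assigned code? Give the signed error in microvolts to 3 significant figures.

+25.2 µV

Range is 4.59 V. LSB = 4.59 V / 2^15 ≈ 140.1 µV.
(0.641852 − (0)) / LSB = 0.641852 × 32768/4.59 = 4582.1800. Nearest integer: k = 4582.
V_code = 0 + (4582/32768) × 4.59 = 0.64182678223 V.
Error = V_in − V_code = 0.641852 − (0.64182678223) = +25.2 µV.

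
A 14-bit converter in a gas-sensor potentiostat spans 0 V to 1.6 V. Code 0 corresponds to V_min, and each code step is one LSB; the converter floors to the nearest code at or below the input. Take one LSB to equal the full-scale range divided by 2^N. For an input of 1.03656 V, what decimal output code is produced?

Full-scale range = 1.6 V. LSB = 1.6 V / 2^14 ≈ 97.66 µV.
(V_in − V_min) × 2^14/range = (1.03656 − (0)) × 16384/1.6 = 10614.374.
Floor → code = 10614.

10614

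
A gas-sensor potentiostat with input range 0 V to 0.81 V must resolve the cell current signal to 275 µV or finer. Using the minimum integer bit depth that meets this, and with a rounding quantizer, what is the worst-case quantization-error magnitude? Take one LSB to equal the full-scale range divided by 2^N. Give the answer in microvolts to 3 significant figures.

Range is 0.81 V.
Need 2^N ≥ 0.81 V / 275 µV = 2945 → N_min = 12.
One LSB is 0.81 V / 4096 = 197.75 µV.
|e|_max = LSB/2 = 98.9 µV.

98.9 µV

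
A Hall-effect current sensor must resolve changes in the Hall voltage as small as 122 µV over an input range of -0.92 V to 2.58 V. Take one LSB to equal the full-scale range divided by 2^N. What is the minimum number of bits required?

The full-scale span is 2.58 − (-0.92) = 3.5 V.
Levels needed ≥ 3.5/122 µV = 28690. 2^15 = 32768 suffices, so N_min = 15.

15 bits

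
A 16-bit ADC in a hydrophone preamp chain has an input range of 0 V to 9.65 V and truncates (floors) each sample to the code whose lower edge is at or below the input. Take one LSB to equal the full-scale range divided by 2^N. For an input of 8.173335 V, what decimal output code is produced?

55507

V_FS = 9.65 V. LSB = 9.65 V / 2^16 ≈ 147.2 µV.
(V_in − V_min) × 2^16/range = (8.173335 − (0)) × 65536/9.65 = 55507.532.
Floor → code = 55507.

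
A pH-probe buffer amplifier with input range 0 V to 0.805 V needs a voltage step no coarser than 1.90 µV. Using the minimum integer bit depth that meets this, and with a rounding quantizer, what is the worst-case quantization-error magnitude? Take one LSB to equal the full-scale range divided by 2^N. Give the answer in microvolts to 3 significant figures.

Range is 0.805 V.
Levels needed ≥ 0.805/1.90 µV = 423700. 2^19 = 524288 suffices, so N_min = 19.
LSB = 0.805 V / 2^19 = 1.5354 µV.
|e|_max = LSB/2 = 0.768 µV.

0.768 µV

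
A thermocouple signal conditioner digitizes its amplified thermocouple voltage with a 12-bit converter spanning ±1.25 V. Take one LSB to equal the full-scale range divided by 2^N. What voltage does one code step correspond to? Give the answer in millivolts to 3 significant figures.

0.610 mV

Range = 1.25 − (-1.25) = 2.5 V.
2^12 = 4096 levels.
LSB = 2.5 V ÷ 2^12 = 2.5/4096 V = 0.610 mV.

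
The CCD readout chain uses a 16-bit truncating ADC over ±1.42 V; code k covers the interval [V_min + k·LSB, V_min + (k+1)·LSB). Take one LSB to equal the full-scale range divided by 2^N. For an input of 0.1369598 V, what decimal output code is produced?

Full-scale range = 1.42 V − (-1.42 V) = 2.84 V. LSB = 2.84 V / 2^16 ≈ 43.33 µV.
(V_in − V_min) × 2^16/range = (0.1369598 − (-1.42)) × 65536/2.84 = 35928.492.
Floor → code = 35928.

35928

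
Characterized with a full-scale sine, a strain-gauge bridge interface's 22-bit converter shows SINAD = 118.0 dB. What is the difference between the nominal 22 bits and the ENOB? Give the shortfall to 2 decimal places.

N_eff = (118.0 − 1.76)/6.02 = 19.3090 bits.
22 − 19.3090 = 2.69 bits below nominal.

2.69 bits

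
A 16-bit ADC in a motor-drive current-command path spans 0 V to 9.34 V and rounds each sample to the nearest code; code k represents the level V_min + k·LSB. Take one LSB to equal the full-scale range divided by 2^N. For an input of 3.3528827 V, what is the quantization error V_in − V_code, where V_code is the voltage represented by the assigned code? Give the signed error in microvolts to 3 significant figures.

+25.6 µV

Span = 9.34 V. LSB = 9.34 V / 2^16 ≈ 142.5 µV.
(V_in − V_min)/LSB = (3.3528827 − (0)) × 65536/9.34 = 23526.1799 → nearest code k = 23526.
V_code = 0 + (23526/65536) × 9.34 = 3.3528570557 V.
e = 3.3528827 − (3.3528570557) = +25.6 µV.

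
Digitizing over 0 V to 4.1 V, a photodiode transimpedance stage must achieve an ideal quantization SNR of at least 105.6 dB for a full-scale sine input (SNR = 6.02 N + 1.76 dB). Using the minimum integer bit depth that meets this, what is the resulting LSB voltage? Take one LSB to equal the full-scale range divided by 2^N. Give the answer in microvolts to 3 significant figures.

Range is 4.1 V.
Solving 6.02 N ≥ 105.6 − 1.76: N ≥ 17.249. Round up → N = 18.
One LSB is 4.1 V / 262144 = 15.6 µV.

15.6 µV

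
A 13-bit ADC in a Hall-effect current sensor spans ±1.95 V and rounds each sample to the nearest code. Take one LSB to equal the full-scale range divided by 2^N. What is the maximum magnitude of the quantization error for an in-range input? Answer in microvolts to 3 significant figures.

238 µV

The full-scale span is 1.95 − (-1.95) = 3.9 V.
LSB = 3.9 V / 2^13 = 476.07 µV.
A rounding quantizer has |error| ≤ LSB/2 = 238 µV.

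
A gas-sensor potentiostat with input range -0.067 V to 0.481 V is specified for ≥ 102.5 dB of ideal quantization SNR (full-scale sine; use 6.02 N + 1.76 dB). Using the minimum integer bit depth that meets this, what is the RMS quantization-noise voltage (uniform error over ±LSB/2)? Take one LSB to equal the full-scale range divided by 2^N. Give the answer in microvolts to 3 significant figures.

Full-scale range = 0.481 V − (-0.067 V) = 0.548 V.
N ≥ (102.5 − 1.76)/6.02 = 16.734 → N_min = 17.
LSB = 0.548 V ÷ 2^17 = 0.548/131072 V = 4.1809 µV.
σ_q = LSB/√12 = 4.1809 µV/3.4641 = 1.21 µV.

1.21 µV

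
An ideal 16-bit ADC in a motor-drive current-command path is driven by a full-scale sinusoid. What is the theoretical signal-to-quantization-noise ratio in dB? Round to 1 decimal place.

SNR = 6.02·16 + 1.76 = 98.08 dB.

98.1 dB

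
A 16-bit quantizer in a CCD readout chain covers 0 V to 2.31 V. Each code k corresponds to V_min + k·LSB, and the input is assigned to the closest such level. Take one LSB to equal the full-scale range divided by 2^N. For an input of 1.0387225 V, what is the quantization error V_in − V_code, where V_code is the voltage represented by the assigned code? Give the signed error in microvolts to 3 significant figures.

Span = 2.31 V. LSB = 2.31 V / 2^16 ≈ 35.25 µV.
(V_in − V_min)/LSB = (1.0387225 − (0)) × 65536/2.31 = 29469.1419 → nearest code k = 29469.
V_code = V_min + k × range/2^16 = 0 + 29469 × 2.31/65536 = 1.0387174988 V.
Error = V_in − V_code = 1.0387225 − (1.0387174988) = +5.00 µV.

+5.00 µV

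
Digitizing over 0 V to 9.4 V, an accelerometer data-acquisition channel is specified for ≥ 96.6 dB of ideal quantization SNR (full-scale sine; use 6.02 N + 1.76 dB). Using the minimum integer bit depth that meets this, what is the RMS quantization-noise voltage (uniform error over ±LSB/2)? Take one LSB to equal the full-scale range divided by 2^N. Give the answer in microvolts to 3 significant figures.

Range is 9.4 V.
N ≥ (96.6 − 1.76)/6.02 = 15.754 → N_min = 16.
LSB = 9.4 V / 2^16 = 143.43 µV.
V_rms = LSB/√12 = 41.4 µV.

41.4 µV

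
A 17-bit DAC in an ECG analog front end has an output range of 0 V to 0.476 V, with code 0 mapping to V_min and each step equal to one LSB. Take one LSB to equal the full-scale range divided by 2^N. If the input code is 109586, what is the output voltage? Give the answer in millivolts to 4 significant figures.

Span = 0.476 V. LSB = 0.476 V / 2^17.
Output = V_min + (109586/131072) × range = 0 + 0.836075 × 0.476 V
      = 0 + 0.397972 = 0.397972 V.

398.0 mV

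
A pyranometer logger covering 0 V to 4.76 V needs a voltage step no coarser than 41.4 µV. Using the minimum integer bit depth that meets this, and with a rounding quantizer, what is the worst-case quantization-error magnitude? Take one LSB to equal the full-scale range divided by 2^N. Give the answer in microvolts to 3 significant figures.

Full-scale range = 4.76 V.
Levels needed ≥ 4.76/41.4 µV = 115000. 2^17 = 131072 suffices, so N_min = 17.
Step size = 4.76/131072 V = 36.316 µV.
Max error for round-to-nearest is LSB/2 = 18.2 µV.

18.2 µV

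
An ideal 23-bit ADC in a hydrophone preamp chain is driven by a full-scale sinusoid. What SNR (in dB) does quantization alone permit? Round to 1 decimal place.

6.02(23) + 1.76 = 138.46 + 1.76 = 140.22 dB.

140.2 dB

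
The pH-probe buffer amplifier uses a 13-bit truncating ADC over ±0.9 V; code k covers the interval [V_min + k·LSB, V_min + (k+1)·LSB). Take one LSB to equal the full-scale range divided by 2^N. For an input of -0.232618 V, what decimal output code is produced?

Full-scale range = 0.9 V − (-0.9 V) = 1.8 V. LSB = 1.8 V / 2^13 ≈ 219.7 µV.
code = ⌊(V_in − V_min)/LSB⌋ = ⌊(V_in − V_min) × 2^13 / range⌋
     = ⌊(-0.232618 − (-0.9)) × 8192 / 1.8⌋ = ⌊0.667382 × 8192/1.8⌋
     = ⌊3037.330⌋ = 3037.

3037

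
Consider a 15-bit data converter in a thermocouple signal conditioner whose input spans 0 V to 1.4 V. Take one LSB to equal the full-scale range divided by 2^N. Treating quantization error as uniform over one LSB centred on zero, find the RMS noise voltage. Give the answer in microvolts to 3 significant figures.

V_FS = 1.4 V.
One LSB is 1.4 V / 32768 = 42.725 µV.
σ_q = LSB/√12 = 42.725 µV/3.4641 = 12.3 µV.

12.3 µV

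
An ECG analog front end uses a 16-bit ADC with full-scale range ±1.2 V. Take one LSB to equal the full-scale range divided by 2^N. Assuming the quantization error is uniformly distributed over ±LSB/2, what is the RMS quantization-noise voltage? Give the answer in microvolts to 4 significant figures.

Span: 1.2 V − (-1.2 V) = 2.4 V.
LSB = 2.4 V ÷ 2^16 = 2.4/65536 V = 36.6211 µV.
RMS of a uniform error over width LSB is LSB/√12 = 10.57 µV.

10.57 µV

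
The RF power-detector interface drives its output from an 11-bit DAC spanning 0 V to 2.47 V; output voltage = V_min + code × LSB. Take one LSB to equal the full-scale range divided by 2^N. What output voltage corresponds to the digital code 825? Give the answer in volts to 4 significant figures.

Full-scale range = 2.47 V. LSB = 2.47 V / 2^11.
Output = V_min + (825/2048) × range = 0 + 0.402832 × 2.47 V
      = 0 + 0.994995 = 0.994995 V.

0.9950 V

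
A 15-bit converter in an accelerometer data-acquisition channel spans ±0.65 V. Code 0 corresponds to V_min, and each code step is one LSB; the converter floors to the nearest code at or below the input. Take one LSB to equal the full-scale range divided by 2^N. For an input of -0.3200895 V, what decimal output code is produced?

Span: 0.65 V − (-0.65 V) = 1.3 V. LSB = 1.3 V / 2^15 ≈ 39.67 µV.
(V_in − V_min) × 2^15/range = (-0.3200895 − (-0.65)) × 32768/1.3 = 8315.775.
Floor → code = 8315.

8315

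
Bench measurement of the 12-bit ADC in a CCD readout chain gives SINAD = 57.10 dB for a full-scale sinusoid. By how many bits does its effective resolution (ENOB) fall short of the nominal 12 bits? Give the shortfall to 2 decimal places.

2.81 bits

N_eff = (57.10 − 1.76)/6.02 = 9.1927 bits.
12 − 9.1927 = 2.81 bits below nominal.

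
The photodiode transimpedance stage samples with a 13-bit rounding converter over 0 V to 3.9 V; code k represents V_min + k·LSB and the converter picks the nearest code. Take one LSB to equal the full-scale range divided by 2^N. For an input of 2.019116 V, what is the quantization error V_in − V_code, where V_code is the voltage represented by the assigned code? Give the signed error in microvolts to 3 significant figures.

Range is 3.9 V. LSB = 3.9 V / 2^13 ≈ 476.1 µV.
Position in LSBs: (2.019116 − (0)) × 8192/3.9 = 4241.1790; rounding gives k = 4241.
Reconstructed level: 0 + 4241 × 3.9/8192 V = 2.019030762 V.
V_in − V_code = 2.019116 − (2.019030762) = +85.2 µV.

+85.2 µV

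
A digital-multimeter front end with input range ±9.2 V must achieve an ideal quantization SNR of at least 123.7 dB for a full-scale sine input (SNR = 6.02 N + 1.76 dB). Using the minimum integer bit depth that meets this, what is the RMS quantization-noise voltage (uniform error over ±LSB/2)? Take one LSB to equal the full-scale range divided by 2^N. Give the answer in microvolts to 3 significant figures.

The full-scale span is 9.2 − (-9.2) = 18.4 V.
N ≥ (123.7 − 1.76)/6.02 = 20.256 → N_min = 21.
One LSB is 18.4 V / 2097152 = 8.7738 µV.
V_rms = LSB/√12 = 2.53 µV.

2.53 µV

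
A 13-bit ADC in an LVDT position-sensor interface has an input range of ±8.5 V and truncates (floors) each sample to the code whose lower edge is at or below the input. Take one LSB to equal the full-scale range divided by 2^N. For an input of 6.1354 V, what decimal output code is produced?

7052

Range = 8.5 − (-8.5) = 17 V. LSB = 17 V / 2^13 ≈ 2.075 mV.
code = ⌊(V_in − V_min)/LSB⌋ = ⌊(V_in − V_min) × 2^13 / range⌋
     = ⌊(6.1354 − (-8.5)) × 8192 / 17⌋ = ⌊14.6354 × 8192/17⌋
     = ⌊7052.541⌋ = 7052.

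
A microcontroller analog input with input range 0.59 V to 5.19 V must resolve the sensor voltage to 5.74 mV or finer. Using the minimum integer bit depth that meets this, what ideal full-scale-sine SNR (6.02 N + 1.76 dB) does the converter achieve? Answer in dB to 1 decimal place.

62.0 dB

Span: 5.19 V − (0.59 V) = 4.6 V.
Levels needed ≥ 4.6/5.74 mV = 801.4. 2^10 = 1024 suffices, so N_min = 10.
SNR = 6.02 × 10 + 1.76 = 61.96 dB.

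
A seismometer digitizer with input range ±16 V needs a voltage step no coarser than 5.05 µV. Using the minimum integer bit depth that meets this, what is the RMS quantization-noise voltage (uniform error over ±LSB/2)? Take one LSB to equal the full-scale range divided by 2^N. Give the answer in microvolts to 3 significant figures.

1.10 µV

The full-scale span is 16 − (-16) = 32 V.
Levels needed ≥ 32/5.05 µV = 6.337e6. 2^23 = 8388608 suffices, so N_min = 23.
LSB = 32 V / 2^23 = 3.8147 µV.
RMS noise = LSB/√12 = 1.10 µV.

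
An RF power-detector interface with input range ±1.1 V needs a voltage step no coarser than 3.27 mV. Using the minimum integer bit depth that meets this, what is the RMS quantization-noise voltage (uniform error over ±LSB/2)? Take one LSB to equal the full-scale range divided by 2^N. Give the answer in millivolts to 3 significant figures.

Full-scale range = 1.1 V − (-1.1 V) = 2.2 V.
Need 2^N ≥ 2.2 V / 3.27 mV = 672.8 → N_min = 10.
LSB = 2.2 V ÷ 2^10 = 2.2/1024 V = 2.1484 mV.
RMS noise = LSB/√12 = 0.620 mV.

0.620 mV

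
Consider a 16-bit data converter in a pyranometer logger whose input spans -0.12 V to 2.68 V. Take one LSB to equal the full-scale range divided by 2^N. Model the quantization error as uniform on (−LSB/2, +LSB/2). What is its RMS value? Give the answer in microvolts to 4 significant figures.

12.33 µV

Span: 2.68 V − (-0.12 V) = 2.8 V.
Step size = 2.8/65536 V = 42.7246 µV.
For a uniform distribution on [−LSB/2, +LSB/2], V_rms = LSB/√12 = 42.7246 µV/3.4641 = 12.33 µV.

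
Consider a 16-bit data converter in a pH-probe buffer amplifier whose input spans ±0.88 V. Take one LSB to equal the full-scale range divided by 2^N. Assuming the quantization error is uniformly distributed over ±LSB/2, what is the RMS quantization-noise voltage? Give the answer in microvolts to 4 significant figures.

The full-scale span is 0.88 − (-0.88) = 1.76 V.
LSB = 1.76 V ÷ 2^16 = 1.76/65536 V = 26.8555 µV.
For a uniform distribution on [−LSB/2, +LSB/2], V_rms = LSB/√12 = 26.8555 µV/3.4641 = 7.753 µV.

7.753 µV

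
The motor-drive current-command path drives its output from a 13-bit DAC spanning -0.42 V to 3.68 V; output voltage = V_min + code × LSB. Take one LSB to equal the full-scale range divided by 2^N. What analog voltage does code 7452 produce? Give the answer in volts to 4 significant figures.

Full-scale range = 3.68 V − (-0.42 V) = 4.1 V. LSB = 4.1 V / 2^13.
V_out = -0.42 + 7452 × (4.1/8192) V
      = -0.42 V + 3.72964 V = 3.30964 V.

3.310 V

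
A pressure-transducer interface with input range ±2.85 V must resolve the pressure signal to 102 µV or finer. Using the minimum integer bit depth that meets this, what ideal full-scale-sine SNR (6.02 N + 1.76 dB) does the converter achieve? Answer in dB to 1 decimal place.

Range = 2.85 − (-2.85) = 5.7 V.
Required number of levels: 5.7/102 µV = 55882; smallest N with 2^N ≥ that is 16.
Ideal SNR at N = 16: 6.02·16 + 1.76 = 98.1 dB.

98.1 dB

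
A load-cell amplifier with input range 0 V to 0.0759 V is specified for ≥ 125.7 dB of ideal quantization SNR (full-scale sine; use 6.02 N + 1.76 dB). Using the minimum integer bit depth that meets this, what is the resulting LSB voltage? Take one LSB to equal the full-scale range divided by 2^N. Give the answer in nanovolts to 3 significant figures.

36.2 nV

Span = 0.0759 V.
6.02 N + 1.76 ≥ 125.7 gives N ≥ 20.588, so the minimum integer is 21.
Step size = 0.0759/2097152 V = 36.2 nV.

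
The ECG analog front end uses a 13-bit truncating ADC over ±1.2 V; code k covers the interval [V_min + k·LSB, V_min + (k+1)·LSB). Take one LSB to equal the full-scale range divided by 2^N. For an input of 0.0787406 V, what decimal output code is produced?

Range = 1.2 − (-1.2) = 2.4 V. LSB = 2.4 V / 2^13 ≈ 293.0 µV.
V_in − V_min = 0.0787406 − (-1.2) = 1.2787406 V.
Divide by LSB: 1.2787406 × 8192/2.4 = 4364.7679.
Truncating gives code 4364.

4364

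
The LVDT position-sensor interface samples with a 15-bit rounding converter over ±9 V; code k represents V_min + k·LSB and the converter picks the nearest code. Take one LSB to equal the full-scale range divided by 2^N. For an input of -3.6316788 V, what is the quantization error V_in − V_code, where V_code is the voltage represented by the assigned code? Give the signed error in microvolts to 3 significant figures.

The full-scale span is 9 − (-9) = 18 V. LSB = 18 V / 2^15 ≈ 0.5493 mV.
(-3.6316788 − (-9)) / LSB = 5.3683212 × 32768/18 = 9772.7305. Nearest integer: k = 9773.
V_code = -9 + (9773/32768) × 18 = -3.6315307617 V.
Error = V_in − V_code = -3.6316788 − (-3.6315307617) = −148 µV.

−148 µV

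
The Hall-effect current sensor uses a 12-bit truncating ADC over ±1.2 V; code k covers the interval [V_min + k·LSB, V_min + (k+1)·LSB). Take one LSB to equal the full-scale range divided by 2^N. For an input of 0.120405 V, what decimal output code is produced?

The full-scale span is 1.2 − (-1.2) = 2.4 V. LSB = 2.4 V / 2^12 ≈ 0.5859 mV.
(V_in − V_min) × 2^12/range = (0.120405 − (-1.2)) × 4096/2.4 = 2253.491.
Floor → code = 2253.

2253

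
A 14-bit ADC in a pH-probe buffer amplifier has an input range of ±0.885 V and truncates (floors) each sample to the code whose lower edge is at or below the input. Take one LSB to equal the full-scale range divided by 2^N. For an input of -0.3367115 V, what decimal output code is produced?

5075

Span: 0.885 V − (-0.885 V) = 1.77 V. LSB = 1.77 V / 2^14 ≈ 108.0 µV.
(V_in − V_min) × 2^14/range = (-0.3367115 − (-0.885)) × 16384/1.77 = 5075.231.
Floor → code = 5075.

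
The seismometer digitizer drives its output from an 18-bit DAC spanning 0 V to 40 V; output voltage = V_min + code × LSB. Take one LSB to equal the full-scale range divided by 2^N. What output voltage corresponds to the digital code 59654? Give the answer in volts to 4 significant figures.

9.102 V

Full-scale range = 40 V. LSB = 40 V / 2^18.
V_out = 0 + 59654 × (40/262144) V
      = 0 + 9.10248 = 9.10248 V.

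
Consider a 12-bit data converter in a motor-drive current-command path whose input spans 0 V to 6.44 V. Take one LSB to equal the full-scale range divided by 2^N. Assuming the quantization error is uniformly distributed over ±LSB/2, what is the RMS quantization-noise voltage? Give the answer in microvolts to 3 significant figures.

Span = 6.44 V.
LSB = 6.44 V / 2^12 = 1.5723 mV.
RMS of a uniform error over width LSB is LSB/√12 = 454 µV.

454 µV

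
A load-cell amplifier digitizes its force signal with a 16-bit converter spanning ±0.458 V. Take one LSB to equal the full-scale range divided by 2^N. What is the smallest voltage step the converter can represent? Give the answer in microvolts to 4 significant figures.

The full-scale span is 0.458 − (-0.458) = 0.916 V.
2^16 = 65536 levels.
LSB = 0.916 V / 2^16 = 13.98 µV.

13.98 µV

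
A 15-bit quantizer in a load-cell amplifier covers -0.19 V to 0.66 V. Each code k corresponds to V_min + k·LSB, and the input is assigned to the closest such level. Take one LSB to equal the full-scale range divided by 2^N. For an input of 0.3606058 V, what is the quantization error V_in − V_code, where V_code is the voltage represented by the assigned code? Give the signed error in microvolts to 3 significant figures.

+4.60 µV

The full-scale span is 0.66 − (-0.19) = 0.85 V. LSB = 0.85 V / 2^15 ≈ 25.94 µV.
(0.3606058 − (-0.19)) / LSB = 0.5506058 × 32768/0.85 = 21226.1775. Nearest integer: k = 21226.
Reconstructed level: -0.19 + 21226 × 0.85/32768 V = 0.36060119629 V.
Error = V_in − V_code = 0.3606058 − (0.36060119629) = +4.60 µV.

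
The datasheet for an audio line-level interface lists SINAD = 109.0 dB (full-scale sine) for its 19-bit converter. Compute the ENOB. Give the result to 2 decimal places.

ENOB = (109.0 − 1.76)/6.02 = 17.8140 bits.

17.81 bits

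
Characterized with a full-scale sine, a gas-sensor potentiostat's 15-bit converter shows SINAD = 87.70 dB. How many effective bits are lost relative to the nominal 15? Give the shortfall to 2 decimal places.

0.72 bits

Effective bits = (87.70 − 1.76)/6.02 = 14.2757.
Lost resolution: 15 − 14.2757 = 0.7243 bits.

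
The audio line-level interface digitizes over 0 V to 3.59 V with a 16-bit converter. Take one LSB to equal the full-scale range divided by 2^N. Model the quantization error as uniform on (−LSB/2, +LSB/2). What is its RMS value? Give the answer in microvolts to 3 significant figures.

15.8 µV

Range is 3.59 V.
Step size = 3.59/65536 V = 54.779 µV.
σ_q = LSB/√12 = 54.779 µV/3.4641 = 15.8 µV.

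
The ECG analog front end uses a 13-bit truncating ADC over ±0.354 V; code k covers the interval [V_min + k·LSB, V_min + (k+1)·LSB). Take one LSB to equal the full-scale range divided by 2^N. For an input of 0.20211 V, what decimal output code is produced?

6434

Range = 0.354 − (-0.354) = 0.708 V. LSB = 0.708 V / 2^13 ≈ 86.43 µV.
code = ⌊(V_in − V_min)/LSB⌋ = ⌊(V_in − V_min) × 2^13 / range⌋
     = ⌊(0.20211 − (-0.354)) × 8192 / 0.708⌋ = ⌊0.55611 × 8192/0.708⌋
     = ⌊6434.538⌋ = 6434.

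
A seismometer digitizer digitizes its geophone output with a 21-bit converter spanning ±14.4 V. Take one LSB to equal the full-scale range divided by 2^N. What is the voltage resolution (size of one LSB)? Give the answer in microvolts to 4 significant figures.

13.73 µV

Range = 14.4 − (-14.4) = 28.8 V.
There are 2^21 = 2097152 steps.
LSB = 28.8 V / 2^21 = 13.73 µV.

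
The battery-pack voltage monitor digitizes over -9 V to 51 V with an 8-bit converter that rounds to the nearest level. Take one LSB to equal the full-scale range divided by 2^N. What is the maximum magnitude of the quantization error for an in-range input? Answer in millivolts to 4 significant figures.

117.2 mV

The full-scale span is 51 − (-9) = 60 V.
LSB = 60 V ÷ 2^8 = 60/256 V = 234.375 mV.
A rounding quantizer has |error| ≤ LSB/2 = 117.2 mV.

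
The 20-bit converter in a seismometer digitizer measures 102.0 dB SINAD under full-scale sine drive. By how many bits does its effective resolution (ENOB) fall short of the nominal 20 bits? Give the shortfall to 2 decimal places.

ENOB = (SINAD − 1.76)/6.02 = (102.0 − 1.76)/6.02 = 16.6512 bits.
20 − 16.6512 = 3.35 bits below nominal.

3.35 bits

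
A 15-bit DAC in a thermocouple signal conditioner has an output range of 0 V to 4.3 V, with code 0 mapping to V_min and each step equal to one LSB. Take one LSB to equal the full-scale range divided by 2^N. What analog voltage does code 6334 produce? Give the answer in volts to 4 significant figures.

Span = 4.3 V. LSB = 4.3 V / 2^15.
Output = V_min + (6334/32768) × range = 0 + 0.193298 × 4.3 V
      = 0 + 0.831183 = 0.831183 V.

0.8312 V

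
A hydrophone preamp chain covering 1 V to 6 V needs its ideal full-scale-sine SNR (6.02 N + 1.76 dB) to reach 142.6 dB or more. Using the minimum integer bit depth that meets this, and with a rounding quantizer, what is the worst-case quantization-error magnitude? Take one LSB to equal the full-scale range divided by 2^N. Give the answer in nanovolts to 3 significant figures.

The full-scale span is 6 − (1) = 5 V.
N ≥ (142.6 − 1.76)/6.02 = 23.395 → N_min = 24.
Step size = 5/16777216 V = 298.02 nV.
Half an LSB is 149 nV.

149 nV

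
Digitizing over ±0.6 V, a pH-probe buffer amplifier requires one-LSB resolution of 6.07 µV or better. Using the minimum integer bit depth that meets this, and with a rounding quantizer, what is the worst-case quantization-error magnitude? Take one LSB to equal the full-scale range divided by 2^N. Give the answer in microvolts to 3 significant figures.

The full-scale span is 0.6 − (-0.6) = 1.2 V.
1.2 V / 6.07 µV = 197700. Since 2^17 = 131072 and 2^18 = 262144, N = 18.
LSB = 1.2 V ÷ 2^18 = 1.2/262144 V = 4.5776 µV.
|e|_max = LSB/2 = 2.29 µV.

2.29 µV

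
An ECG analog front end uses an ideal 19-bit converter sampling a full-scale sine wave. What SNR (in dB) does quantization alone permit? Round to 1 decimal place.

116.1 dB

SNR = 6.02·19 + 1.76 = 116.14 dB.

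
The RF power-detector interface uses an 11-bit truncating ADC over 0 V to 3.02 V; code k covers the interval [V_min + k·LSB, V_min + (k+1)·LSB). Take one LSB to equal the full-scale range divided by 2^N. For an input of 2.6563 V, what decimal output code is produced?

Span = 3.02 V. LSB = 3.02 V / 2^11 ≈ 1.475 mV.
V_in − V_min = 2.6563 − (0) = 2.6563 V.
Divide by LSB: 2.6563 × 2048/3.02 = 1801.3584.
Truncating gives code 1801.

1801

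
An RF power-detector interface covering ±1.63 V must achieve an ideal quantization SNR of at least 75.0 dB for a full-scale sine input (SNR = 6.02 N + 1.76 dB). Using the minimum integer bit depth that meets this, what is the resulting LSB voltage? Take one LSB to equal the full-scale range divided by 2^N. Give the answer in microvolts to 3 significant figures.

398 µV

Range = 1.63 − (-1.63) = 3.26 V.
6.02 N + 1.76 ≥ 75.0 gives N ≥ 12.166, so the minimum integer is 13.
LSB = 3.26 V ÷ 2^13 = 3.26/8192 V = 398 µV.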